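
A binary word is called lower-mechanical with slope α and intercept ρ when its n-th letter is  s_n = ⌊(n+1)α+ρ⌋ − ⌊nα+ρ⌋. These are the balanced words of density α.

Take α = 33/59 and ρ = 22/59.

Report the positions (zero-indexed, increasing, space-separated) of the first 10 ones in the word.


1 2 4 6 8 10 11 13 15 17

n=0: ⌊55/59⌋−⌊22/59⌋ = 0−0 = 0
n=1: ⌊88/59⌋−⌊55/59⌋ = 1−0 = 1  ← one
n=2: ⌊121/59⌋−⌊88/59⌋ = 2−1 = 1  ← one
n=3: ⌊154/59⌋−⌊121/59⌋ = 2−2 = 0
n=4: ⌊187/59⌋−⌊154/59⌋ = 3−2 = 1  ← one
n=5: ⌊220/59⌋−⌊187/59⌋ = 3−3 = 0
n=6: ⌊253/59⌋−⌊220/59⌋ = 4−3 = 1  ← one
n=7: ⌊286/59⌋−⌊253/59⌋ = 4−4 = 0
n=8: ⌊319/59⌋−⌊286/59⌋ = 5−4 = 1  ← one
n=9: ⌊352/59⌋−⌊319/59⌋ = 5−5 = 0
n=10: ⌊385/59⌋−⌊352/59⌋ = 6−5 = 1  ← one
n=11: ⌊418/59⌋−⌊385/59⌋ = 7−6 = 1  ← one
n=12: ⌊451/59⌋−⌊418/59⌋ = 7−7 = 0
n=13: ⌊484/59⌋−⌊451/59⌋ = 8−7 = 1  ← one
n=14: ⌊517/59⌋−⌊484/59⌋ = 8−8 = 0
n=15: ⌊550/59⌋−⌊517/59⌋ = 9−8 = 1  ← one
n=16: ⌊583/59⌋−⌊550/59⌋ = 9−9 = 0
n=17: ⌊616/59⌋−⌊583/59⌋ = 10−9 = 1  ← one
positions of the first 10 ones: 1 2 4 6 8 10 11 13 15 17


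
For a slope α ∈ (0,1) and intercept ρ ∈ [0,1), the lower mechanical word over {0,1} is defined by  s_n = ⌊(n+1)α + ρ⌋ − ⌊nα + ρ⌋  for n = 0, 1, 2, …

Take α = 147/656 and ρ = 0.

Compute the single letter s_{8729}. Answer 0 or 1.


(n+1)α + ρ = (8730·147) / 656 = 1283310/656
nα + ρ     = (8729·147) / 656 = 1283163/656
⌊1283310/656⌋ = 1956,  ⌊1283163/656⌋ = 1956
s_{8729} = 1956 − 1956 = 0

0


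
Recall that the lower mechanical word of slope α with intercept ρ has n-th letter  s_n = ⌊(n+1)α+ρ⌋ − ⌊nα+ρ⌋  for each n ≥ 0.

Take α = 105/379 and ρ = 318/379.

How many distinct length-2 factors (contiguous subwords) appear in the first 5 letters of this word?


t_n = ⌊(n·105+318)/379⌋ for n = 0 … 5:
  n=0…5: ⌊318/379⌋=0 ⌊423/379⌋=1 ⌊528/379⌋=1 ⌊633/379⌋=1 ⌊738/379⌋=1 ⌊843/379⌋=2
s_n = t_(n+1) − t_n for n = 0 … 4 gives
prefix = 10001
slide a length-2 window over [0..1] … [3..4] (4 windows); first occurrence of each distinct factor:
  [  0..  1] 10
  [  1..  2] 00
  [  3..  4] 01
  (the other 1 window repeats one of these)
distinct factors: {00, 01, 10}
count = 3  (Sturmian bound for length 2 is 3)

3


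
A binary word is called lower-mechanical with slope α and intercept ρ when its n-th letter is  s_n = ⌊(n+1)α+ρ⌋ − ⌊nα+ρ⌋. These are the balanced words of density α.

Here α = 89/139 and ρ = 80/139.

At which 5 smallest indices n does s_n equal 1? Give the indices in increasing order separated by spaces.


n=0: ⌊169/139⌋−⌊80/139⌋ = 1−0 = 1  ← one
n=1: ⌊258/139⌋−⌊169/139⌋ = 1−1 = 0
n=2: ⌊347/139⌋−⌊258/139⌋ = 2−1 = 1  ← one
n=3: ⌊436/139⌋−⌊347/139⌋ = 3−2 = 1  ← one
n=4: ⌊525/139⌋−⌊436/139⌋ = 3−3 = 0
n=5: ⌊614/139⌋−⌊525/139⌋ = 4−3 = 1  ← one
n=6: ⌊703/139⌋−⌊614/139⌋ = 5−4 = 1  ← one
positions of the first 5 ones: 0 2 3 5 6

0 2 3 5 6


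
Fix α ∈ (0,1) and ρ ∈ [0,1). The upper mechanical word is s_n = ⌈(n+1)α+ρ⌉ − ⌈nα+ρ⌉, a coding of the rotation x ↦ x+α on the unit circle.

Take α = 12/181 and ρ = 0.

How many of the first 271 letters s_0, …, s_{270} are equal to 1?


18

#1s = Σ_{n=0}^{270} s_n = Σ_{n=0}^{270} (⌈(n+1)α+ρ⌉ − ⌈nα+ρ⌉)
the sum telescopes: every ⌈nα+ρ⌉ with 0 < n < 271 appears once with + and once with −, leaving ⌈271α+ρ⌉ − ⌈0·α+ρ⌉
271α + ρ = (271·12) / 181 = 3252/181
ρ = 0/181
⌈3252/181⌉ = 18,  ⌈0/181⌉ = 0
#1s = 18 − 0 = 18


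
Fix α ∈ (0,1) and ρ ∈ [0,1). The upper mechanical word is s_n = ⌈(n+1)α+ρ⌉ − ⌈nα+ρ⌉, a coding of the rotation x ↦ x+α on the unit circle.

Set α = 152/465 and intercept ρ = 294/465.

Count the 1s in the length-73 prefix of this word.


24

#1s = Σ_{n=0}^{72} s_n = Σ_{n=0}^{72} (⌈(n+1)α+ρ⌉ − ⌈nα+ρ⌉)
the sum telescopes: every ⌈nα+ρ⌉ with 0 < n < 73 appears once with + and once with −, leaving ⌈73α+ρ⌉ − ⌈0·α+ρ⌉
73α + ρ = (73·152 + 294) / 465 = 11390/465
ρ = 294/465
⌈11390/465⌉ = 25,  ⌈294/465⌉ = 1
#1s = 25 − 1 = 24


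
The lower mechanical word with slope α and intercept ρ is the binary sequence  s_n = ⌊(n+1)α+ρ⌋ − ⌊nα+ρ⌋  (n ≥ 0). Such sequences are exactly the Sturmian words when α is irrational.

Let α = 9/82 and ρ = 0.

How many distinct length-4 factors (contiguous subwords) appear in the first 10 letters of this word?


t_n = ⌊(n·9)/82⌋ for n = 0 … 10:
  n=0…9: ⌊0/82⌋=0 ⌊9/82⌋=0 ⌊18/82⌋=0 ⌊27/82⌋=0 ⌊36/82⌋=0 ⌊45/82⌋=0 ⌊54/82⌋=0 ⌊63/82⌋=0 ⌊72/82⌋=0 ⌊81/82⌋=0
  n=10: ⌊90/82⌋=1
s_n = t_(n+1) − t_n for n = 0 … 9 gives
prefix = 0000000001
slide a length-4 window over [0..3] … [6..9] (7 windows); first occurrence of each distinct factor:
  [  0..  3] 0000
  [  6..  9] 0001
  (the other 5 windows repeat one of these)
distinct factors: {0000, 0001}
count = 2  (Sturmian bound for length 4 is 5)

2


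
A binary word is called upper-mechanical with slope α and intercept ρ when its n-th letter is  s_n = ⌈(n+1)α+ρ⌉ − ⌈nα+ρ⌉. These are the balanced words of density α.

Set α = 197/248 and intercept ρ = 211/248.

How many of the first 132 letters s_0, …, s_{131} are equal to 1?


105

#1s = Σ_{n=0}^{131} s_n = Σ_{n=0}^{131} (⌈(n+1)α+ρ⌉ − ⌈nα+ρ⌉)
the sum telescopes: every ⌈nα+ρ⌉ with 0 < n < 132 appears once with + and once with −, leaving ⌈132α+ρ⌉ − ⌈0·α+ρ⌉
132α + ρ = (132·197 + 211) / 248 = 26215/248
ρ = 211/248
⌈26215/248⌉ = 106,  ⌈211/248⌉ = 1
#1s = 106 − 1 = 105


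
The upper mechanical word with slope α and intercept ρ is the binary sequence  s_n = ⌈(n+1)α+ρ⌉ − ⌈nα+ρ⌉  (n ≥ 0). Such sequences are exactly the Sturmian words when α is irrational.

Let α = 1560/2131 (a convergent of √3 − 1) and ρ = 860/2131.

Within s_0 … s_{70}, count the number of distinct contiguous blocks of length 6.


7

t_n = ⌈(n·1560+860)/2131⌉ for n = 0 … 71:
  n=0…9: ⌈860/2131⌉=1 ⌈2420/2131⌉=2 ⌈3980/2131⌉=2 ⌈5540/2131⌉=3 ⌈7100/2131⌉=4 ⌈8660/2131⌉=5 ⌈10220/2131⌉=5 ⌈11780/2131⌉=6 ⌈13340/2131⌉=7 ⌈14900/2131⌉=7
  n=10…19: ⌈16460/2131⌉=8 ⌈18020/2131⌉=9 ⌈19580/2131⌉=10 ⌈21140/2131⌉=10 ⌈22700/2131⌉=11 ⌈24260/2131⌉=12 ⌈25820/2131⌉=13 ⌈27380/2131⌉=13 ⌈28940/2131⌉=14 ⌈30500/2131⌉=15
  n=20…29: ⌈32060/2131⌉=16 ⌈33620/2131⌉=16 ⌈35180/2131⌉=17 ⌈36740/2131⌉=18 ⌈38300/2131⌉=18 ⌈39860/2131⌉=19 ⌈41420/2131⌉=20 ⌈42980/2131⌉=21 ⌈44540/2131⌉=21 ⌈46100/2131⌉=22
  n=30…39: ⌈47660/2131⌉=23 ⌈49220/2131⌉=24 ⌈50780/2131⌉=24 ⌈52340/2131⌉=25 ⌈53900/2131⌉=26 ⌈55460/2131⌉=27 ⌈57020/2131⌉=27 ⌈58580/2131⌉=28 ⌈60140/2131⌉=29 ⌈61700/2131⌉=29
  n=40…49: ⌈63260/2131⌉=30 ⌈64820/2131⌉=31 ⌈66380/2131⌉=32 ⌈67940/2131⌉=32 ⌈69500/2131⌉=33 ⌈71060/2131⌉=34 ⌈72620/2131⌉=35 ⌈74180/2131⌉=35 ⌈75740/2131⌉=36 ⌈77300/2131⌉=37
  n=50…59: ⌈78860/2131⌉=38 ⌈80420/2131⌉=38 ⌈81980/2131⌉=39 ⌈83540/2131⌉=40 ⌈85100/2131⌉=40 ⌈86660/2131⌉=41 ⌈88220/2131⌉=42 ⌈89780/2131⌉=43 ⌈91340/2131⌉=43 ⌈92900/2131⌉=44
  n=60…69: ⌈94460/2131⌉=45 ⌈96020/2131⌉=46 ⌈97580/2131⌉=46 ⌈99140/2131⌉=47 ⌈100700/2131⌉=48 ⌈102260/2131⌉=48 ⌈103820/2131⌉=49 ⌈105380/2131⌉=50 ⌈106940/2131⌉=51 ⌈108500/2131⌉=51
  n=70…71: ⌈110060/2131⌉=52 ⌈111620/2131⌉=53
s_n = t_(n+1) − t_n for n = 0 … 70 gives
prefix = 10111011011101110111011011101110111011011101110111011011101110110111011
slide a length-6 window over [0..5] … [65..70] (66 windows); first occurrence of each distinct factor:
  [  0..  5] 101110
  [  1..  6] 011101
  [  2..  7] 111011
  [  3..  8] 110110
  [  4..  9] 101101
  [  5.. 10] 011011
  [  6.. 11] 110111
  (the other 59 windows repeat one of these)
distinct factors: {011011, 011101, 101101, 101110, 110110, 110111, 111011}
count = 7  (Sturmian bound for length 6 is 7)


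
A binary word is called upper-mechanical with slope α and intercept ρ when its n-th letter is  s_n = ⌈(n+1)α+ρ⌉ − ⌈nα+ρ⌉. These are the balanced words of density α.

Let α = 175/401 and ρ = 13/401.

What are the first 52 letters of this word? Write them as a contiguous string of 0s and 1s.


0010101001010101001010100101010010101010010101001010

n=0: ⌈(1·175+13)/401⌉ − ⌈(0·175+13)/401⌉ = ⌈188/401⌉ − ⌈13/401⌉ = 1 − 1 = 0
n=1: ⌈(2·175+13)/401⌉ − ⌈(1·175+13)/401⌉ = ⌈363/401⌉ − ⌈188/401⌉ = 1 − 1 = 0
n=2: ⌈(3·175+13)/401⌉ − ⌈(2·175+13)/401⌉ = ⌈538/401⌉ − ⌈363/401⌉ = 2 − 1 = 1
n=3: ⌈(4·175+13)/401⌉ − ⌈(3·175+13)/401⌉ = ⌈713/401⌉ − ⌈538/401⌉ = 2 − 2 = 0
n=4: ⌈(5·175+13)/401⌉ − ⌈(4·175+13)/401⌉ = ⌈888/401⌉ − ⌈713/401⌉ = 3 − 2 = 1
n=5: ⌈(6·175+13)/401⌉ − ⌈(5·175+13)/401⌉ = ⌈1063/401⌉ − ⌈888/401⌉ = 3 − 3 = 0
n=6: ⌈(7·175+13)/401⌉ − ⌈(6·175+13)/401⌉ = ⌈1238/401⌉ − ⌈1063/401⌉ = 4 − 3 = 1
n=7: ⌈(8·175+13)/401⌉ − ⌈(7·175+13)/401⌉ = ⌈1413/401⌉ − ⌈1238/401⌉ = 4 − 4 = 0
n=8: ⌈(9·175+13)/401⌉ − ⌈(8·175+13)/401⌉ = ⌈1588/401⌉ − ⌈1413/401⌉ = 4 − 4 = 0
n=9: ⌈(10·175+13)/401⌉ − ⌈(9·175+13)/401⌉ = ⌈1763/401⌉ − ⌈1588/401⌉ = 5 − 4 = 1
n=10: ⌈(11·175+13)/401⌉ − ⌈(10·175+13)/401⌉ = ⌈1938/401⌉ − ⌈1763/401⌉ = 5 − 5 = 0
n=11: ⌈(12·175+13)/401⌉ − ⌈(11·175+13)/401⌉ = ⌈2113/401⌉ − ⌈1938/401⌉ = 6 − 5 = 1
n=12: ⌈(13·175+13)/401⌉ − ⌈(12·175+13)/401⌉ = ⌈2288/401⌉ − ⌈2113/401⌉ = 6 − 6 = 0
n=13: ⌈(14·175+13)/401⌉ − ⌈(13·175+13)/401⌉ = ⌈2463/401⌉ − ⌈2288/401⌉ = 7 − 6 = 1
n=14: ⌈(15·175+13)/401⌉ − ⌈(14·175+13)/401⌉ = ⌈2638/401⌉ − ⌈2463/401⌉ = 7 − 7 = 0
n=15: ⌈(16·175+13)/401⌉ − ⌈(15·175+13)/401⌉ = ⌈2813/401⌉ − ⌈2638/401⌉ = 8 − 7 = 1
n=16: ⌈(17·175+13)/401⌉ − ⌈(16·175+13)/401⌉ = ⌈2988/401⌉ − ⌈2813/401⌉ = 8 − 8 = 0
n=17: ⌈(18·175+13)/401⌉ − ⌈(17·175+13)/401⌉ = ⌈3163/401⌉ − ⌈2988/401⌉ = 8 − 8 = 0
n=18: ⌈(19·175+13)/401⌉ − ⌈(18·175+13)/401⌉ = ⌈3338/401⌉ − ⌈3163/401⌉ = 9 − 8 = 1
n=19: ⌈(20·175+13)/401⌉ − ⌈(19·175+13)/401⌉ = ⌈3513/401⌉ − ⌈3338/401⌉ = 9 − 9 = 0
n=20: ⌈(21·175+13)/401⌉ − ⌈(20·175+13)/401⌉ = ⌈3688/401⌉ − ⌈3513/401⌉ = 10 − 9 = 1
n=21: ⌈(22·175+13)/401⌉ − ⌈(21·175+13)/401⌉ = ⌈3863/401⌉ − ⌈3688/401⌉ = 10 − 10 = 0
n=22: ⌈(23·175+13)/401⌉ − ⌈(22·175+13)/401⌉ = ⌈4038/401⌉ − ⌈3863/401⌉ = 11 − 10 = 1
n=23: ⌈(24·175+13)/401⌉ − ⌈(23·175+13)/401⌉ = ⌈4213/401⌉ − ⌈4038/401⌉ = 11 − 11 = 0
n=24: ⌈(25·175+13)/401⌉ − ⌈(24·175+13)/401⌉ = ⌈4388/401⌉ − ⌈4213/401⌉ = 11 − 11 = 0
n=25: ⌈(26·175+13)/401⌉ − ⌈(25·175+13)/401⌉ = ⌈4563/401⌉ − ⌈4388/401⌉ = 12 − 11 = 1
n=26: ⌈(27·175+13)/401⌉ − ⌈(26·175+13)/401⌉ = ⌈4738/401⌉ − ⌈4563/401⌉ = 12 − 12 = 0
n=27: ⌈(28·175+13)/401⌉ − ⌈(27·175+13)/401⌉ = ⌈4913/401⌉ − ⌈4738/401⌉ = 13 − 12 = 1
n=28: ⌈(29·175+13)/401⌉ − ⌈(28·175+13)/401⌉ = ⌈5088/401⌉ − ⌈4913/401⌉ = 13 − 13 = 0
n=29: ⌈(30·175+13)/401⌉ − ⌈(29·175+13)/401⌉ = ⌈5263/401⌉ − ⌈5088/401⌉ = 14 − 13 = 1
n=30: ⌈(31·175+13)/401⌉ − ⌈(30·175+13)/401⌉ = ⌈5438/401⌉ − ⌈5263/401⌉ = 14 − 14 = 0
n=31: ⌈(32·175+13)/401⌉ − ⌈(31·175+13)/401⌉ = ⌈5613/401⌉ − ⌈5438/401⌉ = 14 − 14 = 0
n=32: ⌈(33·175+13)/401⌉ − ⌈(32·175+13)/401⌉ = ⌈5788/401⌉ − ⌈5613/401⌉ = 15 − 14 = 1
n=33: ⌈(34·175+13)/401⌉ − ⌈(33·175+13)/401⌉ = ⌈5963/401⌉ − ⌈5788/401⌉ = 15 − 15 = 0
n=34: ⌈(35·175+13)/401⌉ − ⌈(34·175+13)/401⌉ = ⌈6138/401⌉ − ⌈5963/401⌉ = 16 − 15 = 1
n=35: ⌈(36·175+13)/401⌉ − ⌈(35·175+13)/401⌉ = ⌈6313/401⌉ − ⌈6138/401⌉ = 16 − 16 = 0
n=36: ⌈(37·175+13)/401⌉ − ⌈(36·175+13)/401⌉ = ⌈6488/401⌉ − ⌈6313/401⌉ = 17 − 16 = 1
n=37: ⌈(38·175+13)/401⌉ − ⌈(37·175+13)/401⌉ = ⌈6663/401⌉ − ⌈6488/401⌉ = 17 − 17 = 0
n=38: ⌈(39·175+13)/401⌉ − ⌈(38·175+13)/401⌉ = ⌈6838/401⌉ − ⌈6663/401⌉ = 18 − 17 = 1
n=39: ⌈(40·175+13)/401⌉ − ⌈(39·175+13)/401⌉ = ⌈7013/401⌉ − ⌈6838/401⌉ = 18 − 18 = 0
n=40: ⌈(41·175+13)/401⌉ − ⌈(40·175+13)/401⌉ = ⌈7188/401⌉ − ⌈7013/401⌉ = 18 − 18 = 0
n=41: ⌈(42·175+13)/401⌉ − ⌈(41·175+13)/401⌉ = ⌈7363/401⌉ − ⌈7188/401⌉ = 19 − 18 = 1
n=42: ⌈(43·175+13)/401⌉ − ⌈(42·175+13)/401⌉ = ⌈7538/401⌉ − ⌈7363/401⌉ = 19 − 19 = 0
n=43: ⌈(44·175+13)/401⌉ − ⌈(43·175+13)/401⌉ = ⌈7713/401⌉ − ⌈7538/401⌉ = 20 − 19 = 1
n=44: ⌈(45·175+13)/401⌉ − ⌈(44·175+13)/401⌉ = ⌈7888/401⌉ − ⌈7713/401⌉ = 20 − 20 = 0
n=45: ⌈(46·175+13)/401⌉ − ⌈(45·175+13)/401⌉ = ⌈8063/401⌉ − ⌈7888/401⌉ = 21 − 20 = 1
n=46: ⌈(47·175+13)/401⌉ − ⌈(46·175+13)/401⌉ = ⌈8238/401⌉ − ⌈8063/401⌉ = 21 − 21 = 0
n=47: ⌈(48·175+13)/401⌉ − ⌈(47·175+13)/401⌉ = ⌈8413/401⌉ − ⌈8238/401⌉ = 21 − 21 = 0
n=48: ⌈(49·175+13)/401⌉ − ⌈(48·175+13)/401⌉ = ⌈8588/401⌉ − ⌈8413/401⌉ = 22 − 21 = 1
n=49: ⌈(50·175+13)/401⌉ − ⌈(49·175+13)/401⌉ = ⌈8763/401⌉ − ⌈8588/401⌉ = 22 − 22 = 0
n=50: ⌈(51·175+13)/401⌉ − ⌈(50·175+13)/401⌉ = ⌈8938/401⌉ − ⌈8763/401⌉ = 23 − 22 = 1
n=51: ⌈(52·175+13)/401⌉ − ⌈(51·175+13)/401⌉ = ⌈9113/401⌉ − ⌈8938/401⌉ = 23 − 23 = 0


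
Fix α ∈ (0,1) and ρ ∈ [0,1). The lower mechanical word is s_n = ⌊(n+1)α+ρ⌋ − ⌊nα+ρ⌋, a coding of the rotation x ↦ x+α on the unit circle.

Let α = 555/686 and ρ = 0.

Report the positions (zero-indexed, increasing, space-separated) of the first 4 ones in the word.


1 2 3 4

n=0: ⌊555/686⌋−⌊0/686⌋ = 0−0 = 0
n=1: ⌊1110/686⌋−⌊555/686⌋ = 1−0 = 1  ← one
n=2: ⌊1665/686⌋−⌊1110/686⌋ = 2−1 = 1  ← one
n=3: ⌊2220/686⌋−⌊1665/686⌋ = 3−2 = 1  ← one
n=4: ⌊2775/686⌋−⌊2220/686⌋ = 4−3 = 1  ← one
positions of the first 4 ones: 1 2 3 4


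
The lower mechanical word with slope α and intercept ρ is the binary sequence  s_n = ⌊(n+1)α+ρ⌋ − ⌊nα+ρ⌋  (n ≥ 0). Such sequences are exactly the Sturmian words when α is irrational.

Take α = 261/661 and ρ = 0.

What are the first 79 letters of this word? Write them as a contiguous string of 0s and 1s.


n=0: ⌊(1·261)/661⌋ − ⌊(0·261)/661⌋ = ⌊261/661⌋ − ⌊0/661⌋ = 0 − 0 = 0
n=1: ⌊(2·261)/661⌋ − ⌊(1·261)/661⌋ = ⌊522/661⌋ − ⌊261/661⌋ = 0 − 0 = 0
n=2: ⌊(3·261)/661⌋ − ⌊(2·261)/661⌋ = ⌊783/661⌋ − ⌊522/661⌋ = 1 − 0 = 1
n=3: ⌊(4·261)/661⌋ − ⌊(3·261)/661⌋ = ⌊1044/661⌋ − ⌊783/661⌋ = 1 − 1 = 0
n=4: ⌊(5·261)/661⌋ − ⌊(4·261)/661⌋ = ⌊1305/661⌋ − ⌊1044/661⌋ = 1 − 1 = 0
n=5: ⌊(6·261)/661⌋ − ⌊(5·261)/661⌋ = ⌊1566/661⌋ − ⌊1305/661⌋ = 2 − 1 = 1
n=6: ⌊(7·261)/661⌋ − ⌊(6·261)/661⌋ = ⌊1827/661⌋ − ⌊1566/661⌋ = 2 − 2 = 0
n=7: ⌊(8·261)/661⌋ − ⌊(7·261)/661⌋ = ⌊2088/661⌋ − ⌊1827/661⌋ = 3 − 2 = 1
n=8: ⌊(9·261)/661⌋ − ⌊(8·261)/661⌋ = ⌊2349/661⌋ − ⌊2088/661⌋ = 3 − 3 = 0
n=9: ⌊(10·261)/661⌋ − ⌊(9·261)/661⌋ = ⌊2610/661⌋ − ⌊2349/661⌋ = 3 − 3 = 0
n=10: ⌊(11·261)/661⌋ − ⌊(10·261)/661⌋ = ⌊2871/661⌋ − ⌊2610/661⌋ = 4 − 3 = 1
n=11: ⌊(12·261)/661⌋ − ⌊(11·261)/661⌋ = ⌊3132/661⌋ − ⌊2871/661⌋ = 4 − 4 = 0
n=12: ⌊(13·261)/661⌋ − ⌊(12·261)/661⌋ = ⌊3393/661⌋ − ⌊3132/661⌋ = 5 − 4 = 1
n=13: ⌊(14·261)/661⌋ − ⌊(13·261)/661⌋ = ⌊3654/661⌋ − ⌊3393/661⌋ = 5 − 5 = 0
n=14: ⌊(15·261)/661⌋ − ⌊(14·261)/661⌋ = ⌊3915/661⌋ − ⌊3654/661⌋ = 5 − 5 = 0
n=15: ⌊(16·261)/661⌋ − ⌊(15·261)/661⌋ = ⌊4176/661⌋ − ⌊3915/661⌋ = 6 − 5 = 1
n=16: ⌊(17·261)/661⌋ − ⌊(16·261)/661⌋ = ⌊4437/661⌋ − ⌊4176/661⌋ = 6 − 6 = 0
n=17: ⌊(18·261)/661⌋ − ⌊(17·261)/661⌋ = ⌊4698/661⌋ − ⌊4437/661⌋ = 7 − 6 = 1
n=18: ⌊(19·261)/661⌋ − ⌊(18·261)/661⌋ = ⌊4959/661⌋ − ⌊4698/661⌋ = 7 − 7 = 0
n=19: ⌊(20·261)/661⌋ − ⌊(19·261)/661⌋ = ⌊5220/661⌋ − ⌊4959/661⌋ = 7 − 7 = 0
n=20: ⌊(21·261)/661⌋ − ⌊(20·261)/661⌋ = ⌊5481/661⌋ − ⌊5220/661⌋ = 8 − 7 = 1
n=21: ⌊(22·261)/661⌋ − ⌊(21·261)/661⌋ = ⌊5742/661⌋ − ⌊5481/661⌋ = 8 − 8 = 0
n=22: ⌊(23·261)/661⌋ − ⌊(22·261)/661⌋ = ⌊6003/661⌋ − ⌊5742/661⌋ = 9 − 8 = 1
n=23: ⌊(24·261)/661⌋ − ⌊(23·261)/661⌋ = ⌊6264/661⌋ − ⌊6003/661⌋ = 9 − 9 = 0
n=24: ⌊(25·261)/661⌋ − ⌊(24·261)/661⌋ = ⌊6525/661⌋ − ⌊6264/661⌋ = 9 − 9 = 0
n=25: ⌊(26·261)/661⌋ − ⌊(25·261)/661⌋ = ⌊6786/661⌋ − ⌊6525/661⌋ = 10 − 9 = 1
n=26: ⌊(27·261)/661⌋ − ⌊(26·261)/661⌋ = ⌊7047/661⌋ − ⌊6786/661⌋ = 10 − 10 = 0
n=27: ⌊(28·261)/661⌋ − ⌊(27·261)/661⌋ = ⌊7308/661⌋ − ⌊7047/661⌋ = 11 − 10 = 1
n=28: ⌊(29·261)/661⌋ − ⌊(28·261)/661⌋ = ⌊7569/661⌋ − ⌊7308/661⌋ = 11 − 11 = 0
n=29: ⌊(30·261)/661⌋ − ⌊(29·261)/661⌋ = ⌊7830/661⌋ − ⌊7569/661⌋ = 11 − 11 = 0
n=30: ⌊(31·261)/661⌋ − ⌊(30·261)/661⌋ = ⌊8091/661⌋ − ⌊7830/661⌋ = 12 − 11 = 1
n=31: ⌊(32·261)/661⌋ − ⌊(31·261)/661⌋ = ⌊8352/661⌋ − ⌊8091/661⌋ = 12 − 12 = 0
n=32: ⌊(33·261)/661⌋ − ⌊(32·261)/661⌋ = ⌊8613/661⌋ − ⌊8352/661⌋ = 13 − 12 = 1
n=33: ⌊(34·261)/661⌋ − ⌊(33·261)/661⌋ = ⌊8874/661⌋ − ⌊8613/661⌋ = 13 − 13 = 0
n=34: ⌊(35·261)/661⌋ − ⌊(34·261)/661⌋ = ⌊9135/661⌋ − ⌊8874/661⌋ = 13 − 13 = 0
n=35: ⌊(36·261)/661⌋ − ⌊(35·261)/661⌋ = ⌊9396/661⌋ − ⌊9135/661⌋ = 14 − 13 = 1
n=36: ⌊(37·261)/661⌋ − ⌊(36·261)/661⌋ = ⌊9657/661⌋ − ⌊9396/661⌋ = 14 − 14 = 0
n=37: ⌊(38·261)/661⌋ − ⌊(37·261)/661⌋ = ⌊9918/661⌋ − ⌊9657/661⌋ = 15 − 14 = 1
n=38: ⌊(39·261)/661⌋ − ⌊(38·261)/661⌋ = ⌊10179/661⌋ − ⌊9918/661⌋ = 15 − 15 = 0
n=39: ⌊(40·261)/661⌋ − ⌊(39·261)/661⌋ = ⌊10440/661⌋ − ⌊10179/661⌋ = 15 − 15 = 0
n=40: ⌊(41·261)/661⌋ − ⌊(40·261)/661⌋ = ⌊10701/661⌋ − ⌊10440/661⌋ = 16 − 15 = 1
n=41: ⌊(42·261)/661⌋ − ⌊(41·261)/661⌋ = ⌊10962/661⌋ − ⌊10701/661⌋ = 16 − 16 = 0
n=42: ⌊(43·261)/661⌋ − ⌊(42·261)/661⌋ = ⌊11223/661⌋ − ⌊10962/661⌋ = 16 − 16 = 0
n=43: ⌊(44·261)/661⌋ − ⌊(43·261)/661⌋ = ⌊11484/661⌋ − ⌊11223/661⌋ = 17 − 16 = 1
n=44: ⌊(45·261)/661⌋ − ⌊(44·261)/661⌋ = ⌊11745/661⌋ − ⌊11484/661⌋ = 17 − 17 = 0
n=45: ⌊(46·261)/661⌋ − ⌊(45·261)/661⌋ = ⌊12006/661⌋ − ⌊11745/661⌋ = 18 − 17 = 1
n=46: ⌊(47·261)/661⌋ − ⌊(46·261)/661⌋ = ⌊12267/661⌋ − ⌊12006/661⌋ = 18 − 18 = 0
n=47: ⌊(48·261)/661⌋ − ⌊(47·261)/661⌋ = ⌊12528/661⌋ − ⌊12267/661⌋ = 18 − 18 = 0
n=48: ⌊(49·261)/661⌋ − ⌊(48·261)/661⌋ = ⌊12789/661⌋ − ⌊12528/661⌋ = 19 − 18 = 1
n=49: ⌊(50·261)/661⌋ − ⌊(49·261)/661⌋ = ⌊13050/661⌋ − ⌊12789/661⌋ = 19 − 19 = 0
n=50: ⌊(51·261)/661⌋ − ⌊(50·261)/661⌋ = ⌊13311/661⌋ − ⌊13050/661⌋ = 20 − 19 = 1
n=51: ⌊(52·261)/661⌋ − ⌊(51·261)/661⌋ = ⌊13572/661⌋ − ⌊13311/661⌋ = 20 − 20 = 0
n=52: ⌊(53·261)/661⌋ − ⌊(52·261)/661⌋ = ⌊13833/661⌋ − ⌊13572/661⌋ = 20 − 20 = 0
n=53: ⌊(54·261)/661⌋ − ⌊(53·261)/661⌋ = ⌊14094/661⌋ − ⌊13833/661⌋ = 21 − 20 = 1
n=54: ⌊(55·261)/661⌋ − ⌊(54·261)/661⌋ = ⌊14355/661⌋ − ⌊14094/661⌋ = 21 − 21 = 0
n=55: ⌊(56·261)/661⌋ − ⌊(55·261)/661⌋ = ⌊14616/661⌋ − ⌊14355/661⌋ = 22 − 21 = 1
n=56: ⌊(57·261)/661⌋ − ⌊(56·261)/661⌋ = ⌊14877/661⌋ − ⌊14616/661⌋ = 22 − 22 = 0
n=57: ⌊(58·261)/661⌋ − ⌊(57·261)/661⌋ = ⌊15138/661⌋ − ⌊14877/661⌋ = 22 − 22 = 0
n=58: ⌊(59·261)/661⌋ − ⌊(58·261)/661⌋ = ⌊15399/661⌋ − ⌊15138/661⌋ = 23 − 22 = 1
n=59: ⌊(60·261)/661⌋ − ⌊(59·261)/661⌋ = ⌊15660/661⌋ − ⌊15399/661⌋ = 23 − 23 = 0
n=60: ⌊(61·261)/661⌋ − ⌊(60·261)/661⌋ = ⌊15921/661⌋ − ⌊15660/661⌋ = 24 − 23 = 1
n=61: ⌊(62·261)/661⌋ − ⌊(61·261)/661⌋ = ⌊16182/661⌋ − ⌊15921/661⌋ = 24 − 24 = 0
n=62: ⌊(63·261)/661⌋ − ⌊(62·261)/661⌋ = ⌊16443/661⌋ − ⌊16182/661⌋ = 24 − 24 = 0
n=63: ⌊(64·261)/661⌋ − ⌊(63·261)/661⌋ = ⌊16704/661⌋ − ⌊16443/661⌋ = 25 − 24 = 1
n=64: ⌊(65·261)/661⌋ − ⌊(64·261)/661⌋ = ⌊16965/661⌋ − ⌊16704/661⌋ = 25 − 25 = 0
n=65: ⌊(66·261)/661⌋ − ⌊(65·261)/661⌋ = ⌊17226/661⌋ − ⌊16965/661⌋ = 26 − 25 = 1
n=66: ⌊(67·261)/661⌋ − ⌊(66·261)/661⌋ = ⌊17487/661⌋ − ⌊17226/661⌋ = 26 − 26 = 0
n=67: ⌊(68·261)/661⌋ − ⌊(67·261)/661⌋ = ⌊17748/661⌋ − ⌊17487/661⌋ = 26 − 26 = 0
n=68: ⌊(69·261)/661⌋ − ⌊(68·261)/661⌋ = ⌊18009/661⌋ − ⌊17748/661⌋ = 27 − 26 = 1
n=69: ⌊(70·261)/661⌋ − ⌊(69·261)/661⌋ = ⌊18270/661⌋ − ⌊18009/661⌋ = 27 − 27 = 0
n=70: ⌊(71·261)/661⌋ − ⌊(70·261)/661⌋ = ⌊18531/661⌋ − ⌊18270/661⌋ = 28 − 27 = 1
n=71: ⌊(72·261)/661⌋ − ⌊(71·261)/661⌋ = ⌊18792/661⌋ − ⌊18531/661⌋ = 28 − 28 = 0
n=72: ⌊(73·261)/661⌋ − ⌊(72·261)/661⌋ = ⌊19053/661⌋ − ⌊18792/661⌋ = 28 − 28 = 0
n=73: ⌊(74·261)/661⌋ − ⌊(73·261)/661⌋ = ⌊19314/661⌋ − ⌊19053/661⌋ = 29 − 28 = 1
n=74: ⌊(75·261)/661⌋ − ⌊(74·261)/661⌋ = ⌊19575/661⌋ − ⌊19314/661⌋ = 29 − 29 = 0
n=75: ⌊(76·261)/661⌋ − ⌊(75·261)/661⌋ = ⌊19836/661⌋ − ⌊19575/661⌋ = 30 − 29 = 1
n=76: ⌊(77·261)/661⌋ − ⌊(76·261)/661⌋ = ⌊20097/661⌋ − ⌊19836/661⌋ = 30 − 30 = 0
n=77: ⌊(78·261)/661⌋ − ⌊(77·261)/661⌋ = ⌊20358/661⌋ − ⌊20097/661⌋ = 30 − 30 = 0
n=78: ⌊(79·261)/661⌋ − ⌊(78·261)/661⌋ = ⌊20619/661⌋ − ⌊20358/661⌋ = 31 − 30 = 1

0010010100101001010010100101001010010100100101001010010100101001010010100101001


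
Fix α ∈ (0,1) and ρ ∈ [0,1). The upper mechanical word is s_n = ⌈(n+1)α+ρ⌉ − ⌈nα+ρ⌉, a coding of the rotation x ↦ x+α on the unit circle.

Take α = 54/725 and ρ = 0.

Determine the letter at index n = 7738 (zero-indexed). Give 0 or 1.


(n+1)α + ρ = (7739·54) / 725 = 417906/725
nα + ρ     = (7738·54) / 725 = 417852/725
⌈417906/725⌉ = 577,  ⌈417852/725⌉ = 577
s_{7738} = 577 − 577 = 0

0


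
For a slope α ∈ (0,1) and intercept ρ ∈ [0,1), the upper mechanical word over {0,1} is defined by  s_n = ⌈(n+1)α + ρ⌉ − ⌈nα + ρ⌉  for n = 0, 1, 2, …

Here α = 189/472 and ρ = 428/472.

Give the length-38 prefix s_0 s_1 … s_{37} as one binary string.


10100101001010010100101001010010100101

n=0: ⌈(1·189+428)/472⌉ − ⌈(0·189+428)/472⌉ = ⌈617/472⌉ − ⌈428/472⌉ = 2 − 1 = 1
n=1: ⌈(2·189+428)/472⌉ − ⌈(1·189+428)/472⌉ = ⌈806/472⌉ − ⌈617/472⌉ = 2 − 2 = 0
n=2: ⌈(3·189+428)/472⌉ − ⌈(2·189+428)/472⌉ = ⌈995/472⌉ − ⌈806/472⌉ = 3 − 2 = 1
n=3: ⌈(4·189+428)/472⌉ − ⌈(3·189+428)/472⌉ = ⌈1184/472⌉ − ⌈995/472⌉ = 3 − 3 = 0
n=4: ⌈(5·189+428)/472⌉ − ⌈(4·189+428)/472⌉ = ⌈1373/472⌉ − ⌈1184/472⌉ = 3 − 3 = 0
n=5: ⌈(6·189+428)/472⌉ − ⌈(5·189+428)/472⌉ = ⌈1562/472⌉ − ⌈1373/472⌉ = 4 − 3 = 1
n=6: ⌈(7·189+428)/472⌉ − ⌈(6·189+428)/472⌉ = ⌈1751/472⌉ − ⌈1562/472⌉ = 4 − 4 = 0
n=7: ⌈(8·189+428)/472⌉ − ⌈(7·189+428)/472⌉ = ⌈1940/472⌉ − ⌈1751/472⌉ = 5 − 4 = 1
n=8: ⌈(9·189+428)/472⌉ − ⌈(8·189+428)/472⌉ = ⌈2129/472⌉ − ⌈1940/472⌉ = 5 − 5 = 0
n=9: ⌈(10·189+428)/472⌉ − ⌈(9·189+428)/472⌉ = ⌈2318/472⌉ − ⌈2129/472⌉ = 5 − 5 = 0
n=10: ⌈(11·189+428)/472⌉ − ⌈(10·189+428)/472⌉ = ⌈2507/472⌉ − ⌈2318/472⌉ = 6 − 5 = 1
n=11: ⌈(12·189+428)/472⌉ − ⌈(11·189+428)/472⌉ = ⌈2696/472⌉ − ⌈2507/472⌉ = 6 − 6 = 0
n=12: ⌈(13·189+428)/472⌉ − ⌈(12·189+428)/472⌉ = ⌈2885/472⌉ − ⌈2696/472⌉ = 7 − 6 = 1
n=13: ⌈(14·189+428)/472⌉ − ⌈(13·189+428)/472⌉ = ⌈3074/472⌉ − ⌈2885/472⌉ = 7 − 7 = 0
n=14: ⌈(15·189+428)/472⌉ − ⌈(14·189+428)/472⌉ = ⌈3263/472⌉ − ⌈3074/472⌉ = 7 − 7 = 0
n=15: ⌈(16·189+428)/472⌉ − ⌈(15·189+428)/472⌉ = ⌈3452/472⌉ − ⌈3263/472⌉ = 8 − 7 = 1
n=16: ⌈(17·189+428)/472⌉ − ⌈(16·189+428)/472⌉ = ⌈3641/472⌉ − ⌈3452/472⌉ = 8 − 8 = 0
n=17: ⌈(18·189+428)/472⌉ − ⌈(17·189+428)/472⌉ = ⌈3830/472⌉ − ⌈3641/472⌉ = 9 − 8 = 1
n=18: ⌈(19·189+428)/472⌉ − ⌈(18·189+428)/472⌉ = ⌈4019/472⌉ − ⌈3830/472⌉ = 9 − 9 = 0
n=19: ⌈(20·189+428)/472⌉ − ⌈(19·189+428)/472⌉ = ⌈4208/472⌉ − ⌈4019/472⌉ = 9 − 9 = 0
n=20: ⌈(21·189+428)/472⌉ − ⌈(20·189+428)/472⌉ = ⌈4397/472⌉ − ⌈4208/472⌉ = 10 − 9 = 1
n=21: ⌈(22·189+428)/472⌉ − ⌈(21·189+428)/472⌉ = ⌈4586/472⌉ − ⌈4397/472⌉ = 10 − 10 = 0
n=22: ⌈(23·189+428)/472⌉ − ⌈(22·189+428)/472⌉ = ⌈4775/472⌉ − ⌈4586/472⌉ = 11 − 10 = 1
n=23: ⌈(24·189+428)/472⌉ − ⌈(23·189+428)/472⌉ = ⌈4964/472⌉ − ⌈4775/472⌉ = 11 − 11 = 0
n=24: ⌈(25·189+428)/472⌉ − ⌈(24·189+428)/472⌉ = ⌈5153/472⌉ − ⌈4964/472⌉ = 11 − 11 = 0
n=25: ⌈(26·189+428)/472⌉ − ⌈(25·189+428)/472⌉ = ⌈5342/472⌉ − ⌈5153/472⌉ = 12 − 11 = 1
n=26: ⌈(27·189+428)/472⌉ − ⌈(26·189+428)/472⌉ = ⌈5531/472⌉ − ⌈5342/472⌉ = 12 − 12 = 0
n=27: ⌈(28·189+428)/472⌉ − ⌈(27·189+428)/472⌉ = ⌈5720/472⌉ − ⌈5531/472⌉ = 13 − 12 = 1
n=28: ⌈(29·189+428)/472⌉ − ⌈(28·189+428)/472⌉ = ⌈5909/472⌉ − ⌈5720/472⌉ = 13 − 13 = 0
n=29: ⌈(30·189+428)/472⌉ − ⌈(29·189+428)/472⌉ = ⌈6098/472⌉ − ⌈5909/472⌉ = 13 − 13 = 0
n=30: ⌈(31·189+428)/472⌉ − ⌈(30·189+428)/472⌉ = ⌈6287/472⌉ − ⌈6098/472⌉ = 14 − 13 = 1
n=31: ⌈(32·189+428)/472⌉ − ⌈(31·189+428)/472⌉ = ⌈6476/472⌉ − ⌈6287/472⌉ = 14 − 14 = 0
n=32: ⌈(33·189+428)/472⌉ − ⌈(32·189+428)/472⌉ = ⌈6665/472⌉ − ⌈6476/472⌉ = 15 − 14 = 1
n=33: ⌈(34·189+428)/472⌉ − ⌈(33·189+428)/472⌉ = ⌈6854/472⌉ − ⌈6665/472⌉ = 15 − 15 = 0
n=34: ⌈(35·189+428)/472⌉ − ⌈(34·189+428)/472⌉ = ⌈7043/472⌉ − ⌈6854/472⌉ = 15 − 15 = 0
n=35: ⌈(36·189+428)/472⌉ − ⌈(35·189+428)/472⌉ = ⌈7232/472⌉ − ⌈7043/472⌉ = 16 − 15 = 1
n=36: ⌈(37·189+428)/472⌉ − ⌈(36·189+428)/472⌉ = ⌈7421/472⌉ − ⌈7232/472⌉ = 16 − 16 = 0
n=37: ⌈(38·189+428)/472⌉ − ⌈(37·189+428)/472⌉ = ⌈7610/472⌉ − ⌈7421/472⌉ = 17 − 16 = 1


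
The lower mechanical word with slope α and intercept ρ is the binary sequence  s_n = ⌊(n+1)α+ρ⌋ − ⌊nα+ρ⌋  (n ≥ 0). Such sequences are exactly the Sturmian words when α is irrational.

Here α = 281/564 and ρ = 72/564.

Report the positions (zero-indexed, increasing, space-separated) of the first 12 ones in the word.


n=0: ⌊353/564⌋−⌊72/564⌋ = 0−0 = 0
n=1: ⌊634/564⌋−⌊353/564⌋ = 1−0 = 1  ← one
n=2: ⌊915/564⌋−⌊634/564⌋ = 1−1 = 0
n=3: ⌊1196/564⌋−⌊915/564⌋ = 2−1 = 1  ← one
n=4: ⌊1477/564⌋−⌊1196/564⌋ = 2−2 = 0
n=5: ⌊1758/564⌋−⌊1477/564⌋ = 3−2 = 1  ← one
n=6: ⌊2039/564⌋−⌊1758/564⌋ = 3−3 = 0
n=7: ⌊2320/564⌋−⌊2039/564⌋ = 4−3 = 1  ← one
n=8: ⌊2601/564⌋−⌊2320/564⌋ = 4−4 = 0
n=9: ⌊2882/564⌋−⌊2601/564⌋ = 5−4 = 1  ← one
n=10: ⌊3163/564⌋−⌊2882/564⌋ = 5−5 = 0
n=11: ⌊3444/564⌋−⌊3163/564⌋ = 6−5 = 1  ← one
n=12: ⌊3725/564⌋−⌊3444/564⌋ = 6−6 = 0
n=13: ⌊4006/564⌋−⌊3725/564⌋ = 7−6 = 1  ← one
n=14: ⌊4287/564⌋−⌊4006/564⌋ = 7−7 = 0
n=15: ⌊4568/564⌋−⌊4287/564⌋ = 8−7 = 1  ← one
n=16: ⌊4849/564⌋−⌊4568/564⌋ = 8−8 = 0
n=17: ⌊5130/564⌋−⌊4849/564⌋ = 9−8 = 1  ← one
n=18: ⌊5411/564⌋−⌊5130/564⌋ = 9−9 = 0
n=19: ⌊5692/564⌋−⌊5411/564⌋ = 10−9 = 1  ← one
n=20: ⌊5973/564⌋−⌊5692/564⌋ = 10−10 = 0
n=21: ⌊6254/564⌋−⌊5973/564⌋ = 11−10 = 1  ← one
n=22: ⌊6535/564⌋−⌊6254/564⌋ = 11−11 = 0
n=23: ⌊6816/564⌋−⌊6535/564⌋ = 12−11 = 1  ← one
positions of the first 12 ones: 1 3 5 7 9 11 13 15 17 19 21 23

1 3 5 7 9 11 13 15 17 19 21 23


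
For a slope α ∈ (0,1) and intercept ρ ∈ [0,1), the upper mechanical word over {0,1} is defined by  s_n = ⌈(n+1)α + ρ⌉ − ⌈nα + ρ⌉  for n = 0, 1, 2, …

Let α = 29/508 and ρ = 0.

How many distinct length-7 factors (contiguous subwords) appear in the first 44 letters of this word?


8

t_n = ⌈(n·29)/508⌉ for n = 0 … 44:
  n=0…9: ⌈0/508⌉=0 ⌈29/508⌉=1 ⌈58/508⌉=1 ⌈87/508⌉=1 ⌈116/508⌉=1 ⌈145/508⌉=1 ⌈174/508⌉=1 ⌈203/508⌉=1 ⌈232/508⌉=1 ⌈261/508⌉=1
  n=10…19: ⌈290/508⌉=1 ⌈319/508⌉=1 ⌈348/508⌉=1 ⌈377/508⌉=1 ⌈406/508⌉=1 ⌈435/508⌉=1 ⌈464/508⌉=1 ⌈493/508⌉=1 ⌈522/508⌉=2 ⌈551/508⌉=2
  n=20…29: ⌈580/508⌉=2 ⌈609/508⌉=2 ⌈638/508⌉=2 ⌈667/508⌉=2 ⌈696/508⌉=2 ⌈725/508⌉=2 ⌈754/508⌉=2 ⌈783/508⌉=2 ⌈812/508⌉=2 ⌈841/508⌉=2
  n=30…39: ⌈870/508⌉=2 ⌈899/508⌉=2 ⌈928/508⌉=2 ⌈957/508⌉=2 ⌈986/508⌉=2 ⌈1015/508⌉=2 ⌈1044/508⌉=3 ⌈1073/508⌉=3 ⌈1102/508⌉=3 ⌈1131/508⌉=3
  n=40…44: ⌈1160/508⌉=3 ⌈1189/508⌉=3 ⌈1218/508⌉=3 ⌈1247/508⌉=3 ⌈1276/508⌉=3
s_n = t_(n+1) − t_n for n = 0 … 43 gives
prefix = 10000000000000000100000000000000000100000000
slide a length-7 window over [0..6] … [37..43] (38 windows); first occurrence of each distinct factor:
  [  0..  6] 1000000
  [  1..  7] 0000000
  [ 11.. 17] 0000001
  [ 12.. 18] 0000010
  [ 13.. 19] 0000100
  [ 14.. 20] 0001000
  [ 15.. 21] 0010000
  [ 16.. 22] 0100000
  (the other 30 windows repeat one of these)
distinct factors: {0000000, 0000001, 0000010, 0000100, 0001000, 0010000, 0100000, 1000000}
count = 8  (Sturmian bound for length 7 is 8)


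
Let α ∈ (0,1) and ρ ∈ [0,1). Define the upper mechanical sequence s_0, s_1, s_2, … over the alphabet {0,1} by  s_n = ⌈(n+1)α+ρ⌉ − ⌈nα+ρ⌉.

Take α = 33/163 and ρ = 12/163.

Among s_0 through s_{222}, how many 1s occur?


#1s = Σ_{n=0}^{222} s_n = Σ_{n=0}^{222} (⌈(n+1)α+ρ⌉ − ⌈nα+ρ⌉)
the sum telescopes: every ⌈nα+ρ⌉ with 0 < n < 223 appears once with + and once with −, leaving ⌈223α+ρ⌉ − ⌈0·α+ρ⌉
223α + ρ = (223·33 + 12) / 163 = 7371/163
ρ = 12/163
⌈7371/163⌉ = 46,  ⌈12/163⌉ = 1
#1s = 46 − 1 = 45

45


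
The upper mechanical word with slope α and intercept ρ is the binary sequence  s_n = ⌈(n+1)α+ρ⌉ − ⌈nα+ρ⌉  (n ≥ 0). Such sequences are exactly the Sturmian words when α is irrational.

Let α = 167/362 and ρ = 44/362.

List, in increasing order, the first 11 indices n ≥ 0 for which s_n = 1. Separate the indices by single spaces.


1 4 6 8 10 12 14 17 19 21 23

n=0: ⌈211/362⌉−⌈44/362⌉ = 1−1 = 0
n=1: ⌈378/362⌉−⌈211/362⌉ = 2−1 = 1  ← one
n=2: ⌈545/362⌉−⌈378/362⌉ = 2−2 = 0
n=3: ⌈712/362⌉−⌈545/362⌉ = 2−2 = 0
n=4: ⌈879/362⌉−⌈712/362⌉ = 3−2 = 1  ← one
n=5: ⌈1046/362⌉−⌈879/362⌉ = 3−3 = 0
n=6: ⌈1213/362⌉−⌈1046/362⌉ = 4−3 = 1  ← one
n=7: ⌈1380/362⌉−⌈1213/362⌉ = 4−4 = 0
n=8: ⌈1547/362⌉−⌈1380/362⌉ = 5−4 = 1  ← one
n=9: ⌈1714/362⌉−⌈1547/362⌉ = 5−5 = 0
n=10: ⌈1881/362⌉−⌈1714/362⌉ = 6−5 = 1  ← one
n=11: ⌈2048/362⌉−⌈1881/362⌉ = 6−6 = 0
n=12: ⌈2215/362⌉−⌈2048/362⌉ = 7−6 = 1  ← one
n=13: ⌈2382/362⌉−⌈2215/362⌉ = 7−7 = 0
n=14: ⌈2549/362⌉−⌈2382/362⌉ = 8−7 = 1  ← one
n=15: ⌈2716/362⌉−⌈2549/362⌉ = 8−8 = 0
n=16: ⌈2883/362⌉−⌈2716/362⌉ = 8−8 = 0
n=17: ⌈3050/362⌉−⌈2883/362⌉ = 9−8 = 1  ← one
n=18: ⌈3217/362⌉−⌈3050/362⌉ = 9−9 = 0
n=19: ⌈3384/362⌉−⌈3217/362⌉ = 10−9 = 1  ← one
n=20: ⌈3551/362⌉−⌈3384/362⌉ = 10−10 = 0
n=21: ⌈3718/362⌉−⌈3551/362⌉ = 11−10 = 1  ← one
n=22: ⌈3885/362⌉−⌈3718/362⌉ = 11−11 = 0
n=23: ⌈4052/362⌉−⌈3885/362⌉ = 12−11 = 1  ← one
positions of the first 11 ones: 1 4 6 8 10 12 14 17 19 21 23


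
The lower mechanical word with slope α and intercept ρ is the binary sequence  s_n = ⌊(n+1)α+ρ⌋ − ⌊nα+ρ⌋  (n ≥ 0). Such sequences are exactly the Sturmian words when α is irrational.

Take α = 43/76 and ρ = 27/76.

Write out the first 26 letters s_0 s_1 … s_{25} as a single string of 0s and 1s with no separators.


n=0: ⌊(1·43+27)/76⌋ − ⌊(0·43+27)/76⌋ = ⌊70/76⌋ − ⌊27/76⌋ = 0 − 0 = 0
n=1: ⌊(2·43+27)/76⌋ − ⌊(1·43+27)/76⌋ = ⌊113/76⌋ − ⌊70/76⌋ = 1 − 0 = 1
n=2: ⌊(3·43+27)/76⌋ − ⌊(2·43+27)/76⌋ = ⌊156/76⌋ − ⌊113/76⌋ = 2 − 1 = 1
n=3: ⌊(4·43+27)/76⌋ − ⌊(3·43+27)/76⌋ = ⌊199/76⌋ − ⌊156/76⌋ = 2 − 2 = 0
n=4: ⌊(5·43+27)/76⌋ − ⌊(4·43+27)/76⌋ = ⌊242/76⌋ − ⌊199/76⌋ = 3 − 2 = 1
n=5: ⌊(6·43+27)/76⌋ − ⌊(5·43+27)/76⌋ = ⌊285/76⌋ − ⌊242/76⌋ = 3 − 3 = 0
n=6: ⌊(7·43+27)/76⌋ − ⌊(6·43+27)/76⌋ = ⌊328/76⌋ − ⌊285/76⌋ = 4 − 3 = 1
n=7: ⌊(8·43+27)/76⌋ − ⌊(7·43+27)/76⌋ = ⌊371/76⌋ − ⌊328/76⌋ = 4 − 4 = 0
n=8: ⌊(9·43+27)/76⌋ − ⌊(8·43+27)/76⌋ = ⌊414/76⌋ − ⌊371/76⌋ = 5 − 4 = 1
n=9: ⌊(10·43+27)/76⌋ − ⌊(9·43+27)/76⌋ = ⌊457/76⌋ − ⌊414/76⌋ = 6 − 5 = 1
n=10: ⌊(11·43+27)/76⌋ − ⌊(10·43+27)/76⌋ = ⌊500/76⌋ − ⌊457/76⌋ = 6 − 6 = 0
n=11: ⌊(12·43+27)/76⌋ − ⌊(11·43+27)/76⌋ = ⌊543/76⌋ − ⌊500/76⌋ = 7 − 6 = 1
n=12: ⌊(13·43+27)/76⌋ − ⌊(12·43+27)/76⌋ = ⌊586/76⌋ − ⌊543/76⌋ = 7 − 7 = 0
n=13: ⌊(14·43+27)/76⌋ − ⌊(13·43+27)/76⌋ = ⌊629/76⌋ − ⌊586/76⌋ = 8 − 7 = 1
n=14: ⌊(15·43+27)/76⌋ − ⌊(14·43+27)/76⌋ = ⌊672/76⌋ − ⌊629/76⌋ = 8 − 8 = 0
n=15: ⌊(16·43+27)/76⌋ − ⌊(15·43+27)/76⌋ = ⌊715/76⌋ − ⌊672/76⌋ = 9 − 8 = 1
n=16: ⌊(17·43+27)/76⌋ − ⌊(16·43+27)/76⌋ = ⌊758/76⌋ − ⌊715/76⌋ = 9 − 9 = 0
n=17: ⌊(18·43+27)/76⌋ − ⌊(17·43+27)/76⌋ = ⌊801/76⌋ − ⌊758/76⌋ = 10 − 9 = 1
n=18: ⌊(19·43+27)/76⌋ − ⌊(18·43+27)/76⌋ = ⌊844/76⌋ − ⌊801/76⌋ = 11 − 10 = 1
n=19: ⌊(20·43+27)/76⌋ − ⌊(19·43+27)/76⌋ = ⌊887/76⌋ − ⌊844/76⌋ = 11 − 11 = 0
n=20: ⌊(21·43+27)/76⌋ − ⌊(20·43+27)/76⌋ = ⌊930/76⌋ − ⌊887/76⌋ = 12 − 11 = 1
n=21: ⌊(22·43+27)/76⌋ − ⌊(21·43+27)/76⌋ = ⌊973/76⌋ − ⌊930/76⌋ = 12 − 12 = 0
n=22: ⌊(23·43+27)/76⌋ − ⌊(22·43+27)/76⌋ = ⌊1016/76⌋ − ⌊973/76⌋ = 13 − 12 = 1
n=23: ⌊(24·43+27)/76⌋ − ⌊(23·43+27)/76⌋ = ⌊1059/76⌋ − ⌊1016/76⌋ = 13 − 13 = 0
n=24: ⌊(25·43+27)/76⌋ − ⌊(24·43+27)/76⌋ = ⌊1102/76⌋ − ⌊1059/76⌋ = 14 − 13 = 1
n=25: ⌊(26·43+27)/76⌋ − ⌊(25·43+27)/76⌋ = ⌊1145/76⌋ − ⌊1102/76⌋ = 15 − 14 = 1

01101010110101010110101011


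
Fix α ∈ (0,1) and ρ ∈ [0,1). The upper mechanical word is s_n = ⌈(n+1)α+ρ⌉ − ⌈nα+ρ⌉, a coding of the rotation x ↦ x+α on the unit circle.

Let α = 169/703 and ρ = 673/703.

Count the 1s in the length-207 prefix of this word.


50

#1s = Σ_{n=0}^{206} s_n = Σ_{n=0}^{206} (⌈(n+1)α+ρ⌉ − ⌈nα+ρ⌉)
the sum telescopes: every ⌈nα+ρ⌉ with 0 < n < 207 appears once with + and once with −, leaving ⌈207α+ρ⌉ − ⌈0·α+ρ⌉
207α + ρ = (207·169 + 673) / 703 = 35656/703
ρ = 673/703
⌈35656/703⌉ = 51,  ⌈673/703⌉ = 1
#1s = 51 − 1 = 50


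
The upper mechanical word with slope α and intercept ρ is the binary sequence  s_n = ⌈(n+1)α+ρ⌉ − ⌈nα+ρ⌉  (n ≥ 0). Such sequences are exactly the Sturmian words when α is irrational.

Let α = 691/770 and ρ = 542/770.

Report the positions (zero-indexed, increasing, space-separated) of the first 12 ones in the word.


n=0: ⌈1233/770⌉−⌈542/770⌉ = 2−1 = 1  ← one
n=1: ⌈1924/770⌉−⌈1233/770⌉ = 3−2 = 1  ← one
n=2: ⌈2615/770⌉−⌈1924/770⌉ = 4−3 = 1  ← one
n=3: ⌈3306/770⌉−⌈2615/770⌉ = 5−4 = 1  ← one
n=4: ⌈3997/770⌉−⌈3306/770⌉ = 6−5 = 1  ← one
n=5: ⌈4688/770⌉−⌈3997/770⌉ = 7−6 = 1  ← one
n=6: ⌈5379/770⌉−⌈4688/770⌉ = 7−7 = 0
n=7: ⌈6070/770⌉−⌈5379/770⌉ = 8−7 = 1  ← one
n=8: ⌈6761/770⌉−⌈6070/770⌉ = 9−8 = 1  ← one
n=9: ⌈7452/770⌉−⌈6761/770⌉ = 10−9 = 1  ← one
n=10: ⌈8143/770⌉−⌈7452/770⌉ = 11−10 = 1  ← one
n=11: ⌈8834/770⌉−⌈8143/770⌉ = 12−11 = 1  ← one
n=12: ⌈9525/770⌉−⌈8834/770⌉ = 13−12 = 1  ← one
positions of the first 12 ones: 0 1 2 3 4 5 7 8 9 10 11 12

0 1 2 3 4 5 7 8 9 10 11 12


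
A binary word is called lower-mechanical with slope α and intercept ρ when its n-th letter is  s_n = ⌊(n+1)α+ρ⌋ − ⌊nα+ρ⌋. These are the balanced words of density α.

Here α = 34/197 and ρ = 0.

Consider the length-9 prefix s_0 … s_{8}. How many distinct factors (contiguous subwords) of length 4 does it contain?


5

t_n = ⌊(n·34)/197⌋ for n = 0 … 9:
  n=0…9: ⌊0/197⌋=0 ⌊34/197⌋=0 ⌊68/197⌋=0 ⌊102/197⌋=0 ⌊136/197⌋=0 ⌊170/197⌋=0 ⌊204/197⌋=1 ⌊238/197⌋=1 ⌊272/197⌋=1 ⌊306/197⌋=1
s_n = t_(n+1) − t_n for n = 0 … 8 gives
prefix = 000001000
slide a length-4 window over [0..3] … [5..8] (6 windows); first occurrence of each distinct factor:
  [  0..  3] 0000
  [  2..  5] 0001
  [  3..  6] 0010
  [  4..  7] 0100
  [  5..  8] 1000
  (the other 1 window repeats one of these)
distinct factors: {0000, 0001, 0010, 0100, 1000}
count = 5  (Sturmian bound for length 4 is 5)


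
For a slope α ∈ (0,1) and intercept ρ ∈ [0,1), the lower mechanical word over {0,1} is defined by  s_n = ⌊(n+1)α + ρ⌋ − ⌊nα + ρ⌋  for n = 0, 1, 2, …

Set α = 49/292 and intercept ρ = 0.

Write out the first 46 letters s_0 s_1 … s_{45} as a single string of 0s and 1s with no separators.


0000010000010000010000010000010000010000010000

n=0: ⌊(1·49)/292⌋ − ⌊(0·49)/292⌋ = ⌊49/292⌋ − ⌊0/292⌋ = 0 − 0 = 0
n=1: ⌊(2·49)/292⌋ − ⌊(1·49)/292⌋ = ⌊98/292⌋ − ⌊49/292⌋ = 0 − 0 = 0
n=2: ⌊(3·49)/292⌋ − ⌊(2·49)/292⌋ = ⌊147/292⌋ − ⌊98/292⌋ = 0 − 0 = 0
n=3: ⌊(4·49)/292⌋ − ⌊(3·49)/292⌋ = ⌊196/292⌋ − ⌊147/292⌋ = 0 − 0 = 0
n=4: ⌊(5·49)/292⌋ − ⌊(4·49)/292⌋ = ⌊245/292⌋ − ⌊196/292⌋ = 0 − 0 = 0
n=5: ⌊(6·49)/292⌋ − ⌊(5·49)/292⌋ = ⌊294/292⌋ − ⌊245/292⌋ = 1 − 0 = 1
n=6: ⌊(7·49)/292⌋ − ⌊(6·49)/292⌋ = ⌊343/292⌋ − ⌊294/292⌋ = 1 − 1 = 0
n=7: ⌊(8·49)/292⌋ − ⌊(7·49)/292⌋ = ⌊392/292⌋ − ⌊343/292⌋ = 1 − 1 = 0
n=8: ⌊(9·49)/292⌋ − ⌊(8·49)/292⌋ = ⌊441/292⌋ − ⌊392/292⌋ = 1 − 1 = 0
n=9: ⌊(10·49)/292⌋ − ⌊(9·49)/292⌋ = ⌊490/292⌋ − ⌊441/292⌋ = 1 − 1 = 0
n=10: ⌊(11·49)/292⌋ − ⌊(10·49)/292⌋ = ⌊539/292⌋ − ⌊490/292⌋ = 1 − 1 = 0
n=11: ⌊(12·49)/292⌋ − ⌊(11·49)/292⌋ = ⌊588/292⌋ − ⌊539/292⌋ = 2 − 1 = 1
n=12: ⌊(13·49)/292⌋ − ⌊(12·49)/292⌋ = ⌊637/292⌋ − ⌊588/292⌋ = 2 − 2 = 0
n=13: ⌊(14·49)/292⌋ − ⌊(13·49)/292⌋ = ⌊686/292⌋ − ⌊637/292⌋ = 2 − 2 = 0
n=14: ⌊(15·49)/292⌋ − ⌊(14·49)/292⌋ = ⌊735/292⌋ − ⌊686/292⌋ = 2 − 2 = 0
n=15: ⌊(16·49)/292⌋ − ⌊(15·49)/292⌋ = ⌊784/292⌋ − ⌊735/292⌋ = 2 − 2 = 0
n=16: ⌊(17·49)/292⌋ − ⌊(16·49)/292⌋ = ⌊833/292⌋ − ⌊784/292⌋ = 2 − 2 = 0
n=17: ⌊(18·49)/292⌋ − ⌊(17·49)/292⌋ = ⌊882/292⌋ − ⌊833/292⌋ = 3 − 2 = 1
n=18: ⌊(19·49)/292⌋ − ⌊(18·49)/292⌋ = ⌊931/292⌋ − ⌊882/292⌋ = 3 − 3 = 0
n=19: ⌊(20·49)/292⌋ − ⌊(19·49)/292⌋ = ⌊980/292⌋ − ⌊931/292⌋ = 3 − 3 = 0
n=20: ⌊(21·49)/292⌋ − ⌊(20·49)/292⌋ = ⌊1029/292⌋ − ⌊980/292⌋ = 3 − 3 = 0
n=21: ⌊(22·49)/292⌋ − ⌊(21·49)/292⌋ = ⌊1078/292⌋ − ⌊1029/292⌋ = 3 − 3 = 0
n=22: ⌊(23·49)/292⌋ − ⌊(22·49)/292⌋ = ⌊1127/292⌋ − ⌊1078/292⌋ = 3 − 3 = 0
n=23: ⌊(24·49)/292⌋ − ⌊(23·49)/292⌋ = ⌊1176/292⌋ − ⌊1127/292⌋ = 4 − 3 = 1
n=24: ⌊(25·49)/292⌋ − ⌊(24·49)/292⌋ = ⌊1225/292⌋ − ⌊1176/292⌋ = 4 − 4 = 0
n=25: ⌊(26·49)/292⌋ − ⌊(25·49)/292⌋ = ⌊1274/292⌋ − ⌊1225/292⌋ = 4 − 4 = 0
n=26: ⌊(27·49)/292⌋ − ⌊(26·49)/292⌋ = ⌊1323/292⌋ − ⌊1274/292⌋ = 4 − 4 = 0
n=27: ⌊(28·49)/292⌋ − ⌊(27·49)/292⌋ = ⌊1372/292⌋ − ⌊1323/292⌋ = 4 − 4 = 0
n=28: ⌊(29·49)/292⌋ − ⌊(28·49)/292⌋ = ⌊1421/292⌋ − ⌊1372/292⌋ = 4 − 4 = 0
n=29: ⌊(30·49)/292⌋ − ⌊(29·49)/292⌋ = ⌊1470/292⌋ − ⌊1421/292⌋ = 5 − 4 = 1
n=30: ⌊(31·49)/292⌋ − ⌊(30·49)/292⌋ = ⌊1519/292⌋ − ⌊1470/292⌋ = 5 − 5 = 0
n=31: ⌊(32·49)/292⌋ − ⌊(31·49)/292⌋ = ⌊1568/292⌋ − ⌊1519/292⌋ = 5 − 5 = 0
n=32: ⌊(33·49)/292⌋ − ⌊(32·49)/292⌋ = ⌊1617/292⌋ − ⌊1568/292⌋ = 5 − 5 = 0
n=33: ⌊(34·49)/292⌋ − ⌊(33·49)/292⌋ = ⌊1666/292⌋ − ⌊1617/292⌋ = 5 − 5 = 0
n=34: ⌊(35·49)/292⌋ − ⌊(34·49)/292⌋ = ⌊1715/292⌋ − ⌊1666/292⌋ = 5 − 5 = 0
n=35: ⌊(36·49)/292⌋ − ⌊(35·49)/292⌋ = ⌊1764/292⌋ − ⌊1715/292⌋ = 6 − 5 = 1
n=36: ⌊(37·49)/292⌋ − ⌊(36·49)/292⌋ = ⌊1813/292⌋ − ⌊1764/292⌋ = 6 − 6 = 0
n=37: ⌊(38·49)/292⌋ − ⌊(37·49)/292⌋ = ⌊1862/292⌋ − ⌊1813/292⌋ = 6 − 6 = 0
n=38: ⌊(39·49)/292⌋ − ⌊(38·49)/292⌋ = ⌊1911/292⌋ − ⌊1862/292⌋ = 6 − 6 = 0
n=39: ⌊(40·49)/292⌋ − ⌊(39·49)/292⌋ = ⌊1960/292⌋ − ⌊1911/292⌋ = 6 − 6 = 0
n=40: ⌊(41·49)/292⌋ − ⌊(40·49)/292⌋ = ⌊2009/292⌋ − ⌊1960/292⌋ = 6 − 6 = 0
n=41: ⌊(42·49)/292⌋ − ⌊(41·49)/292⌋ = ⌊2058/292⌋ − ⌊2009/292⌋ = 7 − 6 = 1
n=42: ⌊(43·49)/292⌋ − ⌊(42·49)/292⌋ = ⌊2107/292⌋ − ⌊2058/292⌋ = 7 − 7 = 0
n=43: ⌊(44·49)/292⌋ − ⌊(43·49)/292⌋ = ⌊2156/292⌋ − ⌊2107/292⌋ = 7 − 7 = 0
n=44: ⌊(45·49)/292⌋ − ⌊(44·49)/292⌋ = ⌊2205/292⌋ − ⌊2156/292⌋ = 7 − 7 = 0
n=45: ⌊(46·49)/292⌋ − ⌊(45·49)/292⌋ = ⌊2254/292⌋ − ⌊2205/292⌋ = 7 − 7 = 0
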